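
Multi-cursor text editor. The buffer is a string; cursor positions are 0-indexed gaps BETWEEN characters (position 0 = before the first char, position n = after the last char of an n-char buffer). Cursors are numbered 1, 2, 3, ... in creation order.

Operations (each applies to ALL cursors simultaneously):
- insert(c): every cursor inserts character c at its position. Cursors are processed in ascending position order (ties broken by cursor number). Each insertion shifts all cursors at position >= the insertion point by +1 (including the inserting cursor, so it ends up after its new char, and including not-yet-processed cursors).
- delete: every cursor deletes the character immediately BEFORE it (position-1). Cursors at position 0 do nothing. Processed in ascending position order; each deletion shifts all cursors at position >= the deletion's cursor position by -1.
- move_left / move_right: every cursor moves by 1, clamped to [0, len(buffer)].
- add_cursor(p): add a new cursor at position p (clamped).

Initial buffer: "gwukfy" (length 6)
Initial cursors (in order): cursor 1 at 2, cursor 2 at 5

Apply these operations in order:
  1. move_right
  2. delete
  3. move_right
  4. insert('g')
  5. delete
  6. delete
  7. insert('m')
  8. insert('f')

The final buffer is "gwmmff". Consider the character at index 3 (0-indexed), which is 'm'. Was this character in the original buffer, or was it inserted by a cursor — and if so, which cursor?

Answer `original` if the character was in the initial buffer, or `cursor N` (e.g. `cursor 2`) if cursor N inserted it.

Answer: cursor 2

Derivation:
After op 1 (move_right): buffer="gwukfy" (len 6), cursors c1@3 c2@6, authorship ......
After op 2 (delete): buffer="gwkf" (len 4), cursors c1@2 c2@4, authorship ....
After op 3 (move_right): buffer="gwkf" (len 4), cursors c1@3 c2@4, authorship ....
After op 4 (insert('g')): buffer="gwkgfg" (len 6), cursors c1@4 c2@6, authorship ...1.2
After op 5 (delete): buffer="gwkf" (len 4), cursors c1@3 c2@4, authorship ....
After op 6 (delete): buffer="gw" (len 2), cursors c1@2 c2@2, authorship ..
After op 7 (insert('m')): buffer="gwmm" (len 4), cursors c1@4 c2@4, authorship ..12
After op 8 (insert('f')): buffer="gwmmff" (len 6), cursors c1@6 c2@6, authorship ..1212
Authorship (.=original, N=cursor N): . . 1 2 1 2
Index 3: author = 2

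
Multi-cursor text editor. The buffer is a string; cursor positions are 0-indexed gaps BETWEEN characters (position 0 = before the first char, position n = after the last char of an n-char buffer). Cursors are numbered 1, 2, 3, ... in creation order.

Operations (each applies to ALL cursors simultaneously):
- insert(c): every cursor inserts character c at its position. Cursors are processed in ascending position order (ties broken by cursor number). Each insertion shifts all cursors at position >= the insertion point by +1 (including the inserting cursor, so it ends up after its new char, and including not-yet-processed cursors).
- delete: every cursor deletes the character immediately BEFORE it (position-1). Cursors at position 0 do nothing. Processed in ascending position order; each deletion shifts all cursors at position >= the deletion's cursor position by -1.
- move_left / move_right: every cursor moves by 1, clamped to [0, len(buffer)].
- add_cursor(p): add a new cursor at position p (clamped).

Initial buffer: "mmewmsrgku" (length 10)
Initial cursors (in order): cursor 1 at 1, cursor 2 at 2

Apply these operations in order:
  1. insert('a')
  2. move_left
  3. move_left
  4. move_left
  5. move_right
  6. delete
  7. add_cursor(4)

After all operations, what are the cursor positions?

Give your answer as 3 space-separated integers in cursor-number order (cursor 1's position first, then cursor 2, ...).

After op 1 (insert('a')): buffer="mamaewmsrgku" (len 12), cursors c1@2 c2@4, authorship .1.2........
After op 2 (move_left): buffer="mamaewmsrgku" (len 12), cursors c1@1 c2@3, authorship .1.2........
After op 3 (move_left): buffer="mamaewmsrgku" (len 12), cursors c1@0 c2@2, authorship .1.2........
After op 4 (move_left): buffer="mamaewmsrgku" (len 12), cursors c1@0 c2@1, authorship .1.2........
After op 5 (move_right): buffer="mamaewmsrgku" (len 12), cursors c1@1 c2@2, authorship .1.2........
After op 6 (delete): buffer="maewmsrgku" (len 10), cursors c1@0 c2@0, authorship .2........
After op 7 (add_cursor(4)): buffer="maewmsrgku" (len 10), cursors c1@0 c2@0 c3@4, authorship .2........

Answer: 0 0 4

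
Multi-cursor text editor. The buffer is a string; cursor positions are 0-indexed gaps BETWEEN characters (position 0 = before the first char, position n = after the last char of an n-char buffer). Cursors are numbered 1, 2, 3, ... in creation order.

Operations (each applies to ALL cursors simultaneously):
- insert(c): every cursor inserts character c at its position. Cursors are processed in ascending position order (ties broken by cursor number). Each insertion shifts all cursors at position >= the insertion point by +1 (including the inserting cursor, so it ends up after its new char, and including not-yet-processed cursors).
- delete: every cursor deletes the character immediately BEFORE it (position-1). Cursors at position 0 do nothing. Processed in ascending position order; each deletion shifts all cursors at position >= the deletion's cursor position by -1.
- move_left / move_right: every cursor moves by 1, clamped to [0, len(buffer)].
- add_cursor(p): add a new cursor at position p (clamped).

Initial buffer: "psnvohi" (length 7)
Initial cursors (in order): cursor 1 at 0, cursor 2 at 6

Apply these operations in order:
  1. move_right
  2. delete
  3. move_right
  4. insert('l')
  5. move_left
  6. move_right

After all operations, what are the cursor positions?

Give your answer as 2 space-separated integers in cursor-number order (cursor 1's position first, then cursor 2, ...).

Answer: 2 7

Derivation:
After op 1 (move_right): buffer="psnvohi" (len 7), cursors c1@1 c2@7, authorship .......
After op 2 (delete): buffer="snvoh" (len 5), cursors c1@0 c2@5, authorship .....
After op 3 (move_right): buffer="snvoh" (len 5), cursors c1@1 c2@5, authorship .....
After op 4 (insert('l')): buffer="slnvohl" (len 7), cursors c1@2 c2@7, authorship .1....2
After op 5 (move_left): buffer="slnvohl" (len 7), cursors c1@1 c2@6, authorship .1....2
After op 6 (move_right): buffer="slnvohl" (len 7), cursors c1@2 c2@7, authorship .1....2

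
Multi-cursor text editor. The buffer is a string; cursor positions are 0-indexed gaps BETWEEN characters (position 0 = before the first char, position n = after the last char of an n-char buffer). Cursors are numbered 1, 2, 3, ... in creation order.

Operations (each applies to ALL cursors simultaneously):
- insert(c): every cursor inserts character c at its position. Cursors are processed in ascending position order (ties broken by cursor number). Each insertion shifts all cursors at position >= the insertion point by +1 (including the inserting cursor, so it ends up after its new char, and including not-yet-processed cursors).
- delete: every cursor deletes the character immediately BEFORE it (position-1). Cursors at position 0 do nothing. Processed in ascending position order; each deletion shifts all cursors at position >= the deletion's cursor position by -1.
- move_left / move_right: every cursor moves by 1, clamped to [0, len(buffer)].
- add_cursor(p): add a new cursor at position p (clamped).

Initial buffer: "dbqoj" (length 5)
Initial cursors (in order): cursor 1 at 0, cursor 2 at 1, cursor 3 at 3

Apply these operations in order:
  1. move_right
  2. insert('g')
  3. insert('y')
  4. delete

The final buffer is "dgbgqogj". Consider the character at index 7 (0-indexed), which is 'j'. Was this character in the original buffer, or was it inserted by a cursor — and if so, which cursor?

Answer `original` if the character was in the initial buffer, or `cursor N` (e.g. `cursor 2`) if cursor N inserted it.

After op 1 (move_right): buffer="dbqoj" (len 5), cursors c1@1 c2@2 c3@4, authorship .....
After op 2 (insert('g')): buffer="dgbgqogj" (len 8), cursors c1@2 c2@4 c3@7, authorship .1.2..3.
After op 3 (insert('y')): buffer="dgybgyqogyj" (len 11), cursors c1@3 c2@6 c3@10, authorship .11.22..33.
After op 4 (delete): buffer="dgbgqogj" (len 8), cursors c1@2 c2@4 c3@7, authorship .1.2..3.
Authorship (.=original, N=cursor N): . 1 . 2 . . 3 .
Index 7: author = original

Answer: original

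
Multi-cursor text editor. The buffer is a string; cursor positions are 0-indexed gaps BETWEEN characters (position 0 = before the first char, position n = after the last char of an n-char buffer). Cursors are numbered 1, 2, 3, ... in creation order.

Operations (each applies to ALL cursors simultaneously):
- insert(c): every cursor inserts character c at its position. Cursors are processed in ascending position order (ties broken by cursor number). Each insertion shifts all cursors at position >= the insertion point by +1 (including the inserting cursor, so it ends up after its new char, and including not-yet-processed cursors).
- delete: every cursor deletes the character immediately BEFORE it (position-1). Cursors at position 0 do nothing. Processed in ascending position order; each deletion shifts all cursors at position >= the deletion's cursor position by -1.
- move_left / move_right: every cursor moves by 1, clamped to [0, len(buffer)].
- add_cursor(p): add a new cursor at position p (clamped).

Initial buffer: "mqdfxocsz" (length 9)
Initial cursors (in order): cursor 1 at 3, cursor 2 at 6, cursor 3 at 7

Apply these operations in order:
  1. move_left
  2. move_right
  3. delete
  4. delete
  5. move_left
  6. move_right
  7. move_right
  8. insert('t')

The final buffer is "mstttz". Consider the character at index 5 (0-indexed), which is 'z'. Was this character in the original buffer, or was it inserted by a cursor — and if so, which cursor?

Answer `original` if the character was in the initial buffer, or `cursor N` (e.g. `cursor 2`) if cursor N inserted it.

Answer: original

Derivation:
After op 1 (move_left): buffer="mqdfxocsz" (len 9), cursors c1@2 c2@5 c3@6, authorship .........
After op 2 (move_right): buffer="mqdfxocsz" (len 9), cursors c1@3 c2@6 c3@7, authorship .........
After op 3 (delete): buffer="mqfxsz" (len 6), cursors c1@2 c2@4 c3@4, authorship ......
After op 4 (delete): buffer="msz" (len 3), cursors c1@1 c2@1 c3@1, authorship ...
After op 5 (move_left): buffer="msz" (len 3), cursors c1@0 c2@0 c3@0, authorship ...
After op 6 (move_right): buffer="msz" (len 3), cursors c1@1 c2@1 c3@1, authorship ...
After op 7 (move_right): buffer="msz" (len 3), cursors c1@2 c2@2 c3@2, authorship ...
After op 8 (insert('t')): buffer="mstttz" (len 6), cursors c1@5 c2@5 c3@5, authorship ..123.
Authorship (.=original, N=cursor N): . . 1 2 3 .
Index 5: author = original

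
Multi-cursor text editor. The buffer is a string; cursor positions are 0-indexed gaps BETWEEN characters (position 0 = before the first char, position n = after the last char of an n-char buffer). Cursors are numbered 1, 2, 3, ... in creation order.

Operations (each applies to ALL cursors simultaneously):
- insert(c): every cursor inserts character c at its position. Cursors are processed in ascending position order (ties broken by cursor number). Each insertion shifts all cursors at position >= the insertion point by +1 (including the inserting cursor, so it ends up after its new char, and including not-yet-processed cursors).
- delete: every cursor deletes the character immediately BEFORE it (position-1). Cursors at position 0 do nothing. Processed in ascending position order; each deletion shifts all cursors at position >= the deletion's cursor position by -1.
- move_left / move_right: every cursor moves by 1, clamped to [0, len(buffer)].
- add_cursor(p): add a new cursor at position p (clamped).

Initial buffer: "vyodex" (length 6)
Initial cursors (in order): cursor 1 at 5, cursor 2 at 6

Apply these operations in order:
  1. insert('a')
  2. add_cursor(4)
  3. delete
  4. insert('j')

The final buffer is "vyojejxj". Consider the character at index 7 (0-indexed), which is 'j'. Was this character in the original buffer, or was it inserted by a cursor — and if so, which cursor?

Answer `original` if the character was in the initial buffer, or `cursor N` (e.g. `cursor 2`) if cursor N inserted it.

Answer: cursor 2

Derivation:
After op 1 (insert('a')): buffer="vyodeaxa" (len 8), cursors c1@6 c2@8, authorship .....1.2
After op 2 (add_cursor(4)): buffer="vyodeaxa" (len 8), cursors c3@4 c1@6 c2@8, authorship .....1.2
After op 3 (delete): buffer="vyoex" (len 5), cursors c3@3 c1@4 c2@5, authorship .....
After op 4 (insert('j')): buffer="vyojejxj" (len 8), cursors c3@4 c1@6 c2@8, authorship ...3.1.2
Authorship (.=original, N=cursor N): . . . 3 . 1 . 2
Index 7: author = 2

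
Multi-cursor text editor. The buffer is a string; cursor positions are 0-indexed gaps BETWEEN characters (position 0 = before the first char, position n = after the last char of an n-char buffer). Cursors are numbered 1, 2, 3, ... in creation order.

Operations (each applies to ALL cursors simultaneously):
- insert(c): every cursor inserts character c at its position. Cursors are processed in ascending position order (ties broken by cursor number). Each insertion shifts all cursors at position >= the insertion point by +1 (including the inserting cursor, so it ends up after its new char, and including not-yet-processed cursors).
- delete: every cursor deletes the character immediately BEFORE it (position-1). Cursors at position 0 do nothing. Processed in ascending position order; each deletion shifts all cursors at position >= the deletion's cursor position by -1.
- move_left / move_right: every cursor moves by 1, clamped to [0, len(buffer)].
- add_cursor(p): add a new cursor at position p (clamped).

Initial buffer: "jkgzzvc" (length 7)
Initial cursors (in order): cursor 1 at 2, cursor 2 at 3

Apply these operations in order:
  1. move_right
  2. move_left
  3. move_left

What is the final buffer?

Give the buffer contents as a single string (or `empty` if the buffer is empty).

After op 1 (move_right): buffer="jkgzzvc" (len 7), cursors c1@3 c2@4, authorship .......
After op 2 (move_left): buffer="jkgzzvc" (len 7), cursors c1@2 c2@3, authorship .......
After op 3 (move_left): buffer="jkgzzvc" (len 7), cursors c1@1 c2@2, authorship .......

Answer: jkgzzvc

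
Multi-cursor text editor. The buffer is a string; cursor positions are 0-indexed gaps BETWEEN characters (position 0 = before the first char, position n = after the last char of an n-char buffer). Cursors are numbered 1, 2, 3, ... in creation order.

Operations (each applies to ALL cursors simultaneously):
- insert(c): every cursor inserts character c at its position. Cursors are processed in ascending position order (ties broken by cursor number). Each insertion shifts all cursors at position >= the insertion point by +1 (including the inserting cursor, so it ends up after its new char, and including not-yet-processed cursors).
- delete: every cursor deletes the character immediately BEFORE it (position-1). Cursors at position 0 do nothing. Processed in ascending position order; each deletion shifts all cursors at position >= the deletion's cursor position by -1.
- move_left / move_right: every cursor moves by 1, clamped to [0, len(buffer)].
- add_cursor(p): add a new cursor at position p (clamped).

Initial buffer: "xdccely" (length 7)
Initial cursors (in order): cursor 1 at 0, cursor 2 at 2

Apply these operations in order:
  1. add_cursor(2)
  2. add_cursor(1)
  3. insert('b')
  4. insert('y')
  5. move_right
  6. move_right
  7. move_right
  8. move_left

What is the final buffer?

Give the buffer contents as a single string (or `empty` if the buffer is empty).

After op 1 (add_cursor(2)): buffer="xdccely" (len 7), cursors c1@0 c2@2 c3@2, authorship .......
After op 2 (add_cursor(1)): buffer="xdccely" (len 7), cursors c1@0 c4@1 c2@2 c3@2, authorship .......
After op 3 (insert('b')): buffer="bxbdbbccely" (len 11), cursors c1@1 c4@3 c2@6 c3@6, authorship 1.4.23.....
After op 4 (insert('y')): buffer="byxbydbbyyccely" (len 15), cursors c1@2 c4@5 c2@10 c3@10, authorship 11.44.2323.....
After op 5 (move_right): buffer="byxbydbbyyccely" (len 15), cursors c1@3 c4@6 c2@11 c3@11, authorship 11.44.2323.....
After op 6 (move_right): buffer="byxbydbbyyccely" (len 15), cursors c1@4 c4@7 c2@12 c3@12, authorship 11.44.2323.....
After op 7 (move_right): buffer="byxbydbbyyccely" (len 15), cursors c1@5 c4@8 c2@13 c3@13, authorship 11.44.2323.....
After op 8 (move_left): buffer="byxbydbbyyccely" (len 15), cursors c1@4 c4@7 c2@12 c3@12, authorship 11.44.2323.....

Answer: byxbydbbyyccely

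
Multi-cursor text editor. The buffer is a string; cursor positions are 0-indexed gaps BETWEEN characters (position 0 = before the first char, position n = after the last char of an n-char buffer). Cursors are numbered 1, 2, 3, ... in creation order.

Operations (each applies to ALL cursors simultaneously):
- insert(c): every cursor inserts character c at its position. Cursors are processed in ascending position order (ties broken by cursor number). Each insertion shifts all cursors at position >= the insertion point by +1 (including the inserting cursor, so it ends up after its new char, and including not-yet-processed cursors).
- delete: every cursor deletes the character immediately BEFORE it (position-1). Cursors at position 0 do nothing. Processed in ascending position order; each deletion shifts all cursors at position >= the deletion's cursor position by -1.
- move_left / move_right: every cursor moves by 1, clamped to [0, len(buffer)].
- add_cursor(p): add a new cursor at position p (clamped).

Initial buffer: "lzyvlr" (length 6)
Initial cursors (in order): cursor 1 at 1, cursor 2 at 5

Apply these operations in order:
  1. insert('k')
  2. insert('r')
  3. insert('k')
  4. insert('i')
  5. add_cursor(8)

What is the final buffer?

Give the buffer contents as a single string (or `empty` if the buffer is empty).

Answer: lkrkizyvlkrkir

Derivation:
After op 1 (insert('k')): buffer="lkzyvlkr" (len 8), cursors c1@2 c2@7, authorship .1....2.
After op 2 (insert('r')): buffer="lkrzyvlkrr" (len 10), cursors c1@3 c2@9, authorship .11....22.
After op 3 (insert('k')): buffer="lkrkzyvlkrkr" (len 12), cursors c1@4 c2@11, authorship .111....222.
After op 4 (insert('i')): buffer="lkrkizyvlkrkir" (len 14), cursors c1@5 c2@13, authorship .1111....2222.
After op 5 (add_cursor(8)): buffer="lkrkizyvlkrkir" (len 14), cursors c1@5 c3@8 c2@13, authorship .1111....2222.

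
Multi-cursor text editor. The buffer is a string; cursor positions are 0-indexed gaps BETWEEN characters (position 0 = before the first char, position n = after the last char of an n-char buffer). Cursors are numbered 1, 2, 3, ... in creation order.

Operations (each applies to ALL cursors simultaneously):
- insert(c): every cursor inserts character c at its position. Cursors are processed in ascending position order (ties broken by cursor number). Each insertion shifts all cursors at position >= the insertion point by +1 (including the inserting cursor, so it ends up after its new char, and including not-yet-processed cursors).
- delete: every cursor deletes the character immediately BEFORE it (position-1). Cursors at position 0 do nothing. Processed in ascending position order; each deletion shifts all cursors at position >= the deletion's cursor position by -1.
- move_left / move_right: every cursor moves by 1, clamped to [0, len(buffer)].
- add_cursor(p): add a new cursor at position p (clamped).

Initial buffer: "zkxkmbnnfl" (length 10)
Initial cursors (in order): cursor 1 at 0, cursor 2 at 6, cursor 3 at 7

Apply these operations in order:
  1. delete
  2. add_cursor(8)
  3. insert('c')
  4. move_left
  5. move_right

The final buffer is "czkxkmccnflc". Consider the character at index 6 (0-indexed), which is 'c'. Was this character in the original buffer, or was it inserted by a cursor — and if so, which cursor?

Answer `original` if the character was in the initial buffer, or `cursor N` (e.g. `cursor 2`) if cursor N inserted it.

After op 1 (delete): buffer="zkxkmnfl" (len 8), cursors c1@0 c2@5 c3@5, authorship ........
After op 2 (add_cursor(8)): buffer="zkxkmnfl" (len 8), cursors c1@0 c2@5 c3@5 c4@8, authorship ........
After op 3 (insert('c')): buffer="czkxkmccnflc" (len 12), cursors c1@1 c2@8 c3@8 c4@12, authorship 1.....23...4
After op 4 (move_left): buffer="czkxkmccnflc" (len 12), cursors c1@0 c2@7 c3@7 c4@11, authorship 1.....23...4
After op 5 (move_right): buffer="czkxkmccnflc" (len 12), cursors c1@1 c2@8 c3@8 c4@12, authorship 1.....23...4
Authorship (.=original, N=cursor N): 1 . . . . . 2 3 . . . 4
Index 6: author = 2

Answer: cursor 2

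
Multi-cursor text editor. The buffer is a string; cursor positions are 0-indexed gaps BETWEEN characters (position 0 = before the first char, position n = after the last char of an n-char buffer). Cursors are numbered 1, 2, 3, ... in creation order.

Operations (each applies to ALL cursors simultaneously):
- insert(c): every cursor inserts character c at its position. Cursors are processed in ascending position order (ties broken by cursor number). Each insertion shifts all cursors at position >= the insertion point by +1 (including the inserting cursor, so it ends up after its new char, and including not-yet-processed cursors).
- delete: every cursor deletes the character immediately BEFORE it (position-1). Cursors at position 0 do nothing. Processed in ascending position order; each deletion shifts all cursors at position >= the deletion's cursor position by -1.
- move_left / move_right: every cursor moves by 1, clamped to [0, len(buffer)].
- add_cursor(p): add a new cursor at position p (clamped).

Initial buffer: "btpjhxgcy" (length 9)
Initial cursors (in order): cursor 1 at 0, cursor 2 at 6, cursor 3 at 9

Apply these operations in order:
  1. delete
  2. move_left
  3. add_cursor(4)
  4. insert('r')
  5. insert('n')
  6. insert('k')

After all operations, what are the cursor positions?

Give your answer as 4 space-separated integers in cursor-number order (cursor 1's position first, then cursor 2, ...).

After op 1 (delete): buffer="btpjhgc" (len 7), cursors c1@0 c2@5 c3@7, authorship .......
After op 2 (move_left): buffer="btpjhgc" (len 7), cursors c1@0 c2@4 c3@6, authorship .......
After op 3 (add_cursor(4)): buffer="btpjhgc" (len 7), cursors c1@0 c2@4 c4@4 c3@6, authorship .......
After op 4 (insert('r')): buffer="rbtpjrrhgrc" (len 11), cursors c1@1 c2@7 c4@7 c3@10, authorship 1....24..3.
After op 5 (insert('n')): buffer="rnbtpjrrnnhgrnc" (len 15), cursors c1@2 c2@10 c4@10 c3@14, authorship 11....2424..33.
After op 6 (insert('k')): buffer="rnkbtpjrrnnkkhgrnkc" (len 19), cursors c1@3 c2@13 c4@13 c3@18, authorship 111....242424..333.

Answer: 3 13 18 13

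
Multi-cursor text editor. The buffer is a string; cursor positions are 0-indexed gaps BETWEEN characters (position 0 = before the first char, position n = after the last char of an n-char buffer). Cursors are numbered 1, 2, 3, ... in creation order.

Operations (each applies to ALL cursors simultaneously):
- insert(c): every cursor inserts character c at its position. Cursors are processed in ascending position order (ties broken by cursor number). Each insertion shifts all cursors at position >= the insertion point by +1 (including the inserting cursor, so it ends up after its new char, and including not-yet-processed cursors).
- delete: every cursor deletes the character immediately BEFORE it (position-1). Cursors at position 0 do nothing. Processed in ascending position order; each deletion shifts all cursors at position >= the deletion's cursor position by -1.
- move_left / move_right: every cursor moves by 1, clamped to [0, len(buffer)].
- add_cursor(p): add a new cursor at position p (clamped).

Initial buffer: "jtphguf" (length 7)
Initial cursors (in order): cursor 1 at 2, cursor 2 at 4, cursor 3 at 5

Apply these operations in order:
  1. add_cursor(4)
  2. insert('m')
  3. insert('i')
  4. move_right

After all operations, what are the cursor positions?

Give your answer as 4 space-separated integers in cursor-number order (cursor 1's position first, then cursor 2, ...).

Answer: 5 11 14 11

Derivation:
After op 1 (add_cursor(4)): buffer="jtphguf" (len 7), cursors c1@2 c2@4 c4@4 c3@5, authorship .......
After op 2 (insert('m')): buffer="jtmphmmgmuf" (len 11), cursors c1@3 c2@7 c4@7 c3@9, authorship ..1..24.3..
After op 3 (insert('i')): buffer="jtmiphmmiigmiuf" (len 15), cursors c1@4 c2@10 c4@10 c3@13, authorship ..11..2424.33..
After op 4 (move_right): buffer="jtmiphmmiigmiuf" (len 15), cursors c1@5 c2@11 c4@11 c3@14, authorship ..11..2424.33..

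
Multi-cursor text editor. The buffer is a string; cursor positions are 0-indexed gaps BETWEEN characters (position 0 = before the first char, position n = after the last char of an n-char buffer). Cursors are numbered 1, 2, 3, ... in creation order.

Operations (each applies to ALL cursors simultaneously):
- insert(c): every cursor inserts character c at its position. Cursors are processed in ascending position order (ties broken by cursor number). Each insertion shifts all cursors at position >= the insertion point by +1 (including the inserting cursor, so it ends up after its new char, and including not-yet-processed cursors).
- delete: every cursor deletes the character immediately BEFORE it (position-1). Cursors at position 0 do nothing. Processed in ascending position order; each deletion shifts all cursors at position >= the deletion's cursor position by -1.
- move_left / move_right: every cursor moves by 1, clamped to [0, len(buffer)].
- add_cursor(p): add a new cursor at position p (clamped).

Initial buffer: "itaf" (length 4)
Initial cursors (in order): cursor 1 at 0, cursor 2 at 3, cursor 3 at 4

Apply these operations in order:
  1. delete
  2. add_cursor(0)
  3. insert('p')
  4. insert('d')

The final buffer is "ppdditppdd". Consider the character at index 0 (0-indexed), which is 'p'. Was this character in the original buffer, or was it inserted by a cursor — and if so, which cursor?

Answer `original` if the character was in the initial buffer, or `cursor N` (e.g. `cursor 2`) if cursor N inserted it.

After op 1 (delete): buffer="it" (len 2), cursors c1@0 c2@2 c3@2, authorship ..
After op 2 (add_cursor(0)): buffer="it" (len 2), cursors c1@0 c4@0 c2@2 c3@2, authorship ..
After op 3 (insert('p')): buffer="ppitpp" (len 6), cursors c1@2 c4@2 c2@6 c3@6, authorship 14..23
After op 4 (insert('d')): buffer="ppdditppdd" (len 10), cursors c1@4 c4@4 c2@10 c3@10, authorship 1414..2323
Authorship (.=original, N=cursor N): 1 4 1 4 . . 2 3 2 3
Index 0: author = 1

Answer: cursor 1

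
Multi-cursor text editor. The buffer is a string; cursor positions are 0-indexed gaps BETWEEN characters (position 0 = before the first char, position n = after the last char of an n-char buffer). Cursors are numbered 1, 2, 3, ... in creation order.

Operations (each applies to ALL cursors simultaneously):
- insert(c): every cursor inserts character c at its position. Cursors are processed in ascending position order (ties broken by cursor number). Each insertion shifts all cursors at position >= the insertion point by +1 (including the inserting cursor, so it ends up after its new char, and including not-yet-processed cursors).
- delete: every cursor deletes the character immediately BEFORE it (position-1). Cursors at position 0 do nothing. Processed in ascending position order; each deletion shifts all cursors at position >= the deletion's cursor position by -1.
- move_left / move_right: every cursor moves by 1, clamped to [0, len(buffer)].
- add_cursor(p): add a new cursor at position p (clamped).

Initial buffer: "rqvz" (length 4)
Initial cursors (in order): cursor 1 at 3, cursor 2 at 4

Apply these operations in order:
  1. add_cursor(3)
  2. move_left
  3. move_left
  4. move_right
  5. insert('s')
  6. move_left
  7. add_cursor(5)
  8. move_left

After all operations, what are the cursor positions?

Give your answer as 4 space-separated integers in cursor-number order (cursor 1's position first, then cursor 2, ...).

Answer: 2 4 2 4

Derivation:
After op 1 (add_cursor(3)): buffer="rqvz" (len 4), cursors c1@3 c3@3 c2@4, authorship ....
After op 2 (move_left): buffer="rqvz" (len 4), cursors c1@2 c3@2 c2@3, authorship ....
After op 3 (move_left): buffer="rqvz" (len 4), cursors c1@1 c3@1 c2@2, authorship ....
After op 4 (move_right): buffer="rqvz" (len 4), cursors c1@2 c3@2 c2@3, authorship ....
After op 5 (insert('s')): buffer="rqssvsz" (len 7), cursors c1@4 c3@4 c2@6, authorship ..13.2.
After op 6 (move_left): buffer="rqssvsz" (len 7), cursors c1@3 c3@3 c2@5, authorship ..13.2.
After op 7 (add_cursor(5)): buffer="rqssvsz" (len 7), cursors c1@3 c3@3 c2@5 c4@5, authorship ..13.2.
After op 8 (move_left): buffer="rqssvsz" (len 7), cursors c1@2 c3@2 c2@4 c4@4, authorship ..13.2.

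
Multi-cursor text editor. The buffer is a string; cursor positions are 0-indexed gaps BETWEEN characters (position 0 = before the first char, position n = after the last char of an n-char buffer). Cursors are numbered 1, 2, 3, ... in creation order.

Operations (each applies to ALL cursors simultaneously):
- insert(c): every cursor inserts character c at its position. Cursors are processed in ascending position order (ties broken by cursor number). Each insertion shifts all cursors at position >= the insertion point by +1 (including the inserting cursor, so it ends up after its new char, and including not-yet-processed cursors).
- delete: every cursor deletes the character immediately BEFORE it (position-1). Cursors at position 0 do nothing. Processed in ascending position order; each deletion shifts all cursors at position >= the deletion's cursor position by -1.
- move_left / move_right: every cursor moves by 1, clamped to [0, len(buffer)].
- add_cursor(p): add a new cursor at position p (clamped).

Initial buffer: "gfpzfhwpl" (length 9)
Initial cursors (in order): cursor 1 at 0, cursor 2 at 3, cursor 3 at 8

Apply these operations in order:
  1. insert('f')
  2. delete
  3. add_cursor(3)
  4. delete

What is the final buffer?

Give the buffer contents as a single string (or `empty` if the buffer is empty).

After op 1 (insert('f')): buffer="fgfpfzfhwpfl" (len 12), cursors c1@1 c2@5 c3@11, authorship 1...2.....3.
After op 2 (delete): buffer="gfpzfhwpl" (len 9), cursors c1@0 c2@3 c3@8, authorship .........
After op 3 (add_cursor(3)): buffer="gfpzfhwpl" (len 9), cursors c1@0 c2@3 c4@3 c3@8, authorship .........
After op 4 (delete): buffer="gzfhwl" (len 6), cursors c1@0 c2@1 c4@1 c3@5, authorship ......

Answer: gzfhwl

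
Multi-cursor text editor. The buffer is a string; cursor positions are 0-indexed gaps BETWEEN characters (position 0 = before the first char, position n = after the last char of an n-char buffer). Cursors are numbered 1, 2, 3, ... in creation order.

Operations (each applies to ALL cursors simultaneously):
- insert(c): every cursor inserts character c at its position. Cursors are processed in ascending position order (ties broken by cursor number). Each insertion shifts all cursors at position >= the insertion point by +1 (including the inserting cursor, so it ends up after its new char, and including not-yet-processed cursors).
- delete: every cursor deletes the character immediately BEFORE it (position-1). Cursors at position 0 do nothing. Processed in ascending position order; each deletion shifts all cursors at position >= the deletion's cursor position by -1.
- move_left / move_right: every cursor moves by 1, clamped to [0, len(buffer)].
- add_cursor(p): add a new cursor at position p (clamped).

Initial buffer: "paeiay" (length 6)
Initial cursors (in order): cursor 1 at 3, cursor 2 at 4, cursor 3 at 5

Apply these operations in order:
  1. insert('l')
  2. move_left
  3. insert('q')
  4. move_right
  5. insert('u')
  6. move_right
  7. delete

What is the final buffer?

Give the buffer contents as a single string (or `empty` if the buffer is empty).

Answer: paeqluqluqlu

Derivation:
After op 1 (insert('l')): buffer="paelilaly" (len 9), cursors c1@4 c2@6 c3@8, authorship ...1.2.3.
After op 2 (move_left): buffer="paelilaly" (len 9), cursors c1@3 c2@5 c3@7, authorship ...1.2.3.
After op 3 (insert('q')): buffer="paeqliqlaqly" (len 12), cursors c1@4 c2@7 c3@10, authorship ...11.22.33.
After op 4 (move_right): buffer="paeqliqlaqly" (len 12), cursors c1@5 c2@8 c3@11, authorship ...11.22.33.
After op 5 (insert('u')): buffer="paeqluiqluaqluy" (len 15), cursors c1@6 c2@10 c3@14, authorship ...111.222.333.
After op 6 (move_right): buffer="paeqluiqluaqluy" (len 15), cursors c1@7 c2@11 c3@15, authorship ...111.222.333.
After op 7 (delete): buffer="paeqluqluqlu" (len 12), cursors c1@6 c2@9 c3@12, authorship ...111222333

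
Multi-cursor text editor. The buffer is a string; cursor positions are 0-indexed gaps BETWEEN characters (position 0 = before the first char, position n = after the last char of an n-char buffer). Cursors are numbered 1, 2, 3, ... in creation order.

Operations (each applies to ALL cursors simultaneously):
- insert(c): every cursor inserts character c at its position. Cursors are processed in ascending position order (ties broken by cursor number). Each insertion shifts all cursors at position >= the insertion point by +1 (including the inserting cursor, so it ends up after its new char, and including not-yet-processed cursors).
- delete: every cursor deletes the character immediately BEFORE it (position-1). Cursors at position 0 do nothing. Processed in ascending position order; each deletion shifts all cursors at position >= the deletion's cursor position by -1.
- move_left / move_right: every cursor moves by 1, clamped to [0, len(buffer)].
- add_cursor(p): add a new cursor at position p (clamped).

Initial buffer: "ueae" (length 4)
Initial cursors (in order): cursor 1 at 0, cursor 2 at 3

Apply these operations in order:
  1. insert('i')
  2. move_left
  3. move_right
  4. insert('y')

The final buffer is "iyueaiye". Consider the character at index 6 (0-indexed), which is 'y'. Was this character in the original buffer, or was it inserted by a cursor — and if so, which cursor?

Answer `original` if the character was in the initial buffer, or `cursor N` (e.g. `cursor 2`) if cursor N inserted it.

After op 1 (insert('i')): buffer="iueaie" (len 6), cursors c1@1 c2@5, authorship 1...2.
After op 2 (move_left): buffer="iueaie" (len 6), cursors c1@0 c2@4, authorship 1...2.
After op 3 (move_right): buffer="iueaie" (len 6), cursors c1@1 c2@5, authorship 1...2.
After op 4 (insert('y')): buffer="iyueaiye" (len 8), cursors c1@2 c2@7, authorship 11...22.
Authorship (.=original, N=cursor N): 1 1 . . . 2 2 .
Index 6: author = 2

Answer: cursor 2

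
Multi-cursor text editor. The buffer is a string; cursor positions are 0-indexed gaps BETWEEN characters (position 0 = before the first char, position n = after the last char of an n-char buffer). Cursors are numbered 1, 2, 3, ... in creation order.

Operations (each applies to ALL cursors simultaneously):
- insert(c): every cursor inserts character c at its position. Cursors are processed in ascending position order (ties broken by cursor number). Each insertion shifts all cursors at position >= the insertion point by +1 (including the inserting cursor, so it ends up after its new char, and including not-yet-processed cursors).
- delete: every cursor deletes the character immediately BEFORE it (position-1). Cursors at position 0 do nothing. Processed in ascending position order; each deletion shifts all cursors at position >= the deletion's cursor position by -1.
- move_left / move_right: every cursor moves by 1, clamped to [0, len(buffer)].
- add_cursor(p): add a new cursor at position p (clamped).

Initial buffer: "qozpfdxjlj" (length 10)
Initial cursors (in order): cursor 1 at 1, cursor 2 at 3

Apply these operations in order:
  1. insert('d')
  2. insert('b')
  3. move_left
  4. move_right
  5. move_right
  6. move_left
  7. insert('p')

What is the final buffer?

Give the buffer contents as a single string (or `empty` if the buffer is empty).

After op 1 (insert('d')): buffer="qdozdpfdxjlj" (len 12), cursors c1@2 c2@5, authorship .1..2.......
After op 2 (insert('b')): buffer="qdbozdbpfdxjlj" (len 14), cursors c1@3 c2@7, authorship .11..22.......
After op 3 (move_left): buffer="qdbozdbpfdxjlj" (len 14), cursors c1@2 c2@6, authorship .11..22.......
After op 4 (move_right): buffer="qdbozdbpfdxjlj" (len 14), cursors c1@3 c2@7, authorship .11..22.......
After op 5 (move_right): buffer="qdbozdbpfdxjlj" (len 14), cursors c1@4 c2@8, authorship .11..22.......
After op 6 (move_left): buffer="qdbozdbpfdxjlj" (len 14), cursors c1@3 c2@7, authorship .11..22.......
After op 7 (insert('p')): buffer="qdbpozdbppfdxjlj" (len 16), cursors c1@4 c2@9, authorship .111..222.......

Answer: qdbpozdbppfdxjlj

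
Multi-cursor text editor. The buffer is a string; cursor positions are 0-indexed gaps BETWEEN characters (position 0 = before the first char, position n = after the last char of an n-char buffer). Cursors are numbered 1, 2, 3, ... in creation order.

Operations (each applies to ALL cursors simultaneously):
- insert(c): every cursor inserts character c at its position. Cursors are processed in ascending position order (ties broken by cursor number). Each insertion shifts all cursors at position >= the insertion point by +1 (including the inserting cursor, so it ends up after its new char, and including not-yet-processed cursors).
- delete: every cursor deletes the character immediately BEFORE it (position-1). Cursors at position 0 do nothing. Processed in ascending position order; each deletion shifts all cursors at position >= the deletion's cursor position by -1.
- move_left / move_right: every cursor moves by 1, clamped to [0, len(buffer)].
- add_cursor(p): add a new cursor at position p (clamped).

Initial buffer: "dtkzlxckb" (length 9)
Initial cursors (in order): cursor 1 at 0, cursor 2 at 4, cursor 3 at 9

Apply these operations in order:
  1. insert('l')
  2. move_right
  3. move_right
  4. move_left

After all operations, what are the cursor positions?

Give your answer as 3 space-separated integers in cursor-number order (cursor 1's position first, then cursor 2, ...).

After op 1 (insert('l')): buffer="ldtkzllxckbl" (len 12), cursors c1@1 c2@6 c3@12, authorship 1....2.....3
After op 2 (move_right): buffer="ldtkzllxckbl" (len 12), cursors c1@2 c2@7 c3@12, authorship 1....2.....3
After op 3 (move_right): buffer="ldtkzllxckbl" (len 12), cursors c1@3 c2@8 c3@12, authorship 1....2.....3
After op 4 (move_left): buffer="ldtkzllxckbl" (len 12), cursors c1@2 c2@7 c3@11, authorship 1....2.....3

Answer: 2 7 11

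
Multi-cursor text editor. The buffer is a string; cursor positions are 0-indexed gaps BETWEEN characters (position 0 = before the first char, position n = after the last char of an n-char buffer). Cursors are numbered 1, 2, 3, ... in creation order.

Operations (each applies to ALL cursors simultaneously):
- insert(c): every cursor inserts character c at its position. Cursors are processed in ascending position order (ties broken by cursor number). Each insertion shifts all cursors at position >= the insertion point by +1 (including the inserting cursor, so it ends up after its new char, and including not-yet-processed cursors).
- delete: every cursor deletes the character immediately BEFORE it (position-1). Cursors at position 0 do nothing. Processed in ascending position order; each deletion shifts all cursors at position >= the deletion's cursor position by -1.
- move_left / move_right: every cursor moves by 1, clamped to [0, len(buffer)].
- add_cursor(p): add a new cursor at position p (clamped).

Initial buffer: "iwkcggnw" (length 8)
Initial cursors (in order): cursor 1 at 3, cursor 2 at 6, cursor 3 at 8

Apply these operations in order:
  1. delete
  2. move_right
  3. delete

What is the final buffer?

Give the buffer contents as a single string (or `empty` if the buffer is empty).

After op 1 (delete): buffer="iwcgn" (len 5), cursors c1@2 c2@4 c3@5, authorship .....
After op 2 (move_right): buffer="iwcgn" (len 5), cursors c1@3 c2@5 c3@5, authorship .....
After op 3 (delete): buffer="iw" (len 2), cursors c1@2 c2@2 c3@2, authorship ..

Answer: iw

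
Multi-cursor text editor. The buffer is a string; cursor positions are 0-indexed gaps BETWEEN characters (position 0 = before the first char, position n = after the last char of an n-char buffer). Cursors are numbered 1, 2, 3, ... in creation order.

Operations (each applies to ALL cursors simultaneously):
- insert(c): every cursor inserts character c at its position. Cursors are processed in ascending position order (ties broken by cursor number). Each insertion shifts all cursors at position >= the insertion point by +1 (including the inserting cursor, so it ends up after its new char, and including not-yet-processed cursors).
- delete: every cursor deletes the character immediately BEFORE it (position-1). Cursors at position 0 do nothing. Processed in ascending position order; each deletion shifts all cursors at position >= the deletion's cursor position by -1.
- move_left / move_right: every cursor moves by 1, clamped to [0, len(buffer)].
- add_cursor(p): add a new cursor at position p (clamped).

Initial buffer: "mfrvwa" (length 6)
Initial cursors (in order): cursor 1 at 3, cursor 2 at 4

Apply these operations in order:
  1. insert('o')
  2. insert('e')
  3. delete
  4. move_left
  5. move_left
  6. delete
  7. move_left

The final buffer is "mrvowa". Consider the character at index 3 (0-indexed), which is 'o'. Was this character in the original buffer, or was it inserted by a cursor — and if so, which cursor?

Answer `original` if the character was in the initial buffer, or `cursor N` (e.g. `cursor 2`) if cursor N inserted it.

After op 1 (insert('o')): buffer="mfrovowa" (len 8), cursors c1@4 c2@6, authorship ...1.2..
After op 2 (insert('e')): buffer="mfroevoewa" (len 10), cursors c1@5 c2@8, authorship ...11.22..
After op 3 (delete): buffer="mfrovowa" (len 8), cursors c1@4 c2@6, authorship ...1.2..
After op 4 (move_left): buffer="mfrovowa" (len 8), cursors c1@3 c2@5, authorship ...1.2..
After op 5 (move_left): buffer="mfrovowa" (len 8), cursors c1@2 c2@4, authorship ...1.2..
After op 6 (delete): buffer="mrvowa" (len 6), cursors c1@1 c2@2, authorship ...2..
After op 7 (move_left): buffer="mrvowa" (len 6), cursors c1@0 c2@1, authorship ...2..
Authorship (.=original, N=cursor N): . . . 2 . .
Index 3: author = 2

Answer: cursor 2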